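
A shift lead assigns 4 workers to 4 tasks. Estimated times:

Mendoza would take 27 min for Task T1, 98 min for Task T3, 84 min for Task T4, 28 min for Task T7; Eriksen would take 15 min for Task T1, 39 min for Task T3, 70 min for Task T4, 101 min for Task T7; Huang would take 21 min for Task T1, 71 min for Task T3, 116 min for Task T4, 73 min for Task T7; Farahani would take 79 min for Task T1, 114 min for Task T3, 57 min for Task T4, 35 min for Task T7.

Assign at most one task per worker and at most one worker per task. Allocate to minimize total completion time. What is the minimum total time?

Treat this as an assignment problem: match each worker to one task.
Optimal: Mendoza→Task T7 (28 min), Eriksen→Task T3 (39 min), Huang→Task T1 (21 min), Farahani→Task T4 (57 min) — total 28+39+21+57 = 145 min.
Row-greedy (each worker in turn takes its cheapest remaining task) gives 196 min, worse by 51.
Swapping Mendoza↔Farahani (Mendoza→Task T4 84 min, Farahani→Task T7 35 min) adds 34.

Minimum total: 145 min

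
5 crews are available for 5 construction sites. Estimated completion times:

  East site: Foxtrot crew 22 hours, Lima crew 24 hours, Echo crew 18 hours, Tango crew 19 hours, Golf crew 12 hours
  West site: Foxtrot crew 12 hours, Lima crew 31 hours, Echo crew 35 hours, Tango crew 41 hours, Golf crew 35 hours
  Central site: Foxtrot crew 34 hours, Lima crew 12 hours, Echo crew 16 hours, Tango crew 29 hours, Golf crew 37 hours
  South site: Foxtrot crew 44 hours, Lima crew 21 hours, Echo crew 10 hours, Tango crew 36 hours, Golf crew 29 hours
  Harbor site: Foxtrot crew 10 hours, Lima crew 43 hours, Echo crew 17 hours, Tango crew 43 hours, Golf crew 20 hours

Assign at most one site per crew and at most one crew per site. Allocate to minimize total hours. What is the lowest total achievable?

Optimal: Foxtrot crew→West site (12 hours), Lima crew→Central site (12 hours), Echo crew→South site (10 hours), Tango crew→East site (19 hours), Golf crew→Harbor site (20 hours) — total 12+12+10+19+20 = 73 hours.
Min-entry greedy (repeatedly take the single cheapest remaining cell) gives 85 hours, worse by 12.
No other one-to-one assignment undercuts 73 hours.

Min total: 73 hours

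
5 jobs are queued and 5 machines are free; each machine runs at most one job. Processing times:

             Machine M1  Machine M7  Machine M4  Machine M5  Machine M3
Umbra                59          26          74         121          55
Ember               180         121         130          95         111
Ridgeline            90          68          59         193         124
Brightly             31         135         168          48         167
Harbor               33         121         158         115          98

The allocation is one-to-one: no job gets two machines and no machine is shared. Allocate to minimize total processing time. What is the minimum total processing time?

Min total: 277 min

Optimal: Umbra→Machine M7 (26 min), Ember→Machine M3 (111 min), Ridgeline→Machine M4 (59 min), Brightly→Machine M5 (48 min), Harbor→Machine M1 (33 min) — total 26+111+59+48+33 = 277 min.
Row-greedy (each job in turn takes its cheapest remaining machine) gives 309 min, worse by 32.
Next-best assignment: Umbra→Machine M7, Ember→Machine M5, Ridgeline→Machine M4, Brightly→Machine M1, Harbor→Machine M3 = 309 min.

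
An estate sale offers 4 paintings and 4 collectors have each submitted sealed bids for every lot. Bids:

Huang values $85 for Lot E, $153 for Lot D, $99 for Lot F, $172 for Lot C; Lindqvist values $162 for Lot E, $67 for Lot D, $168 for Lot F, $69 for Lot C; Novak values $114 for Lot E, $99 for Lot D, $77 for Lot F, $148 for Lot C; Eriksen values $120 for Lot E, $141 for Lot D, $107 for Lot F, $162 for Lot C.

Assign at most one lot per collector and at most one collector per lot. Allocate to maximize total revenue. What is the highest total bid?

Treat this as an assignment problem: match each collector to one lot.
Optimal: Huang→Lot D ($153), Lindqvist→Lot F ($168), Novak→Lot E ($114), Eriksen→Lot C ($162) — total 153+168+114+162 = $597.
Row-greedy (each collector in turn takes its best remaining lot) gives $595, worse by 2.
No other one-to-one assignment exceeds $597.

Max total: $597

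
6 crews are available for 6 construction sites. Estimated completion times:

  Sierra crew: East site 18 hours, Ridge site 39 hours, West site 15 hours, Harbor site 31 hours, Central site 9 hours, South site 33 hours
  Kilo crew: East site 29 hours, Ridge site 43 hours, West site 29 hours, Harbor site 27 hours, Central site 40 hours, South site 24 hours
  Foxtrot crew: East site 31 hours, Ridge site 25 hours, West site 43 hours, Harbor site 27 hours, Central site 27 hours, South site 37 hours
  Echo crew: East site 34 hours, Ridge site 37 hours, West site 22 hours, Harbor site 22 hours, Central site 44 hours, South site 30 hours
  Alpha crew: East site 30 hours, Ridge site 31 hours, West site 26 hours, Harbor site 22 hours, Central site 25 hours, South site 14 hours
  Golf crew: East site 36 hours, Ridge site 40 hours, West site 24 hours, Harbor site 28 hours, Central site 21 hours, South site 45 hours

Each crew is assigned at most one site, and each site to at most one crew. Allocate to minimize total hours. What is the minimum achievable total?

Optimal: Sierra crew→Central site (9 hours), Kilo crew→East site (29 hours), Foxtrot crew→Ridge site (25 hours), Echo crew→Harbor site (22 hours), Alpha crew→South site (14 hours), Golf crew→West site (24 hours) — total 9+29+25+22+14+24 = 123 hours.
Row-greedy (each crew in turn takes its cheapest remaining site) gives 138 hours, worse by 15.
Swapping Sierra crew↔Golf crew (Sierra crew→West site 15 hours, Golf crew→Central site 21 hours) adds 3.
Every other assignment is strictly worse.

Min total: 123 hours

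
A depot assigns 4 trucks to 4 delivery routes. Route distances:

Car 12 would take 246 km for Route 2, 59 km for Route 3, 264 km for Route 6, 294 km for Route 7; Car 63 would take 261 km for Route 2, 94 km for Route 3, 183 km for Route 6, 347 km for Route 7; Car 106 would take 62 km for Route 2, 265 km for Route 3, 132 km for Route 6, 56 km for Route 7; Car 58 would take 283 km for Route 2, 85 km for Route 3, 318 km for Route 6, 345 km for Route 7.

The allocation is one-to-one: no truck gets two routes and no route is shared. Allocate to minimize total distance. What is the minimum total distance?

Min total: 570 km

Optimal: Car 12→Route 2 (246 km), Car 63→Route 6 (183 km), Car 106→Route 7 (56 km), Car 58→Route 3 (85 km) — total 246+183+56+85 = 570 km.
Min-entry greedy (repeatedly take the single cheapest remaining cell) gives 581 km, worse by 11.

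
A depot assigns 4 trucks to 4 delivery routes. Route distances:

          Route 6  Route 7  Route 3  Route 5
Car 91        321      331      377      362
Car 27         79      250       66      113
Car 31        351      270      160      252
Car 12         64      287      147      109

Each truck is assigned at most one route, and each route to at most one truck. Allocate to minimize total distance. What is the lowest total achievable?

This is the linear assignment problem.
Optimal: Car 91→Route 7 (331 km), Car 27→Route 5 (113 km), Car 31→Route 3 (160 km), Car 12→Route 6 (64 km) — total 331+113+160+64 = 668 km.
Row-greedy (each truck in turn takes its cheapest remaining route) gives 926 km, worse by 258.
Every other assignment is strictly worse.

Min total: 668 km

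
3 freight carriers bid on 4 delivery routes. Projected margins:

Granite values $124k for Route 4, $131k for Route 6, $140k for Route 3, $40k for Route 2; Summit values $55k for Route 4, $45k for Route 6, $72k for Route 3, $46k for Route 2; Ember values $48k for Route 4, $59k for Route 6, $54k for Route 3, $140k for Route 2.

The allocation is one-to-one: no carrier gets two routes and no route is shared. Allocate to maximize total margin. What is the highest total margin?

Max total: $343k

Optimal: Granite→Route 6 ($131k), Summit→Route 3 ($72k), Ember→Route 2 ($140k) — total 131+72+140 = $343k.
Row-greedy (each carrier in turn takes its best remaining route) gives $335k, worse by 8.
Next-best assignment: Granite→Route 4, Summit→Route 3, Ember→Route 2 = $336k.
Every other assignment is strictly worse.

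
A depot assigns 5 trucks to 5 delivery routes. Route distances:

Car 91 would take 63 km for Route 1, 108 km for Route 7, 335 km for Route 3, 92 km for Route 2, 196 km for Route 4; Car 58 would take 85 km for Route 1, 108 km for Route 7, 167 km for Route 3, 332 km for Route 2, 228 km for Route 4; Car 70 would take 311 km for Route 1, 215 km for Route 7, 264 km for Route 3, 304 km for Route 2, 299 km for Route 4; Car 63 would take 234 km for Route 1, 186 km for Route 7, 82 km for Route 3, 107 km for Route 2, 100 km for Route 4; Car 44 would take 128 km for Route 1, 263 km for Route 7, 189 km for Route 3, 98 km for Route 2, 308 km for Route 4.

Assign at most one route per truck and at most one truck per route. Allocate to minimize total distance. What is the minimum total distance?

Min total: 633 km

Optimal: Car 91→Route 1 (63 km), Car 58→Route 7 (108 km), Car 70→Route 3 (264 km), Car 63→Route 4 (100 km), Car 44→Route 2 (98 km) — total 63+108+264+100+98 = 633 km.
Min-entry greedy (repeatedly take the single cheapest remaining cell) gives 650 km, worse by 17.
Next-best assignment: Car 91→Route 1, Car 58→Route 3, Car 70→Route 7, Car 63→Route 4, Car 44→Route 2 = 643 km.
Swapping Car 70↔Car 63 (Car 70→Route 4 299 km, Car 63→Route 3 82 km) adds 17.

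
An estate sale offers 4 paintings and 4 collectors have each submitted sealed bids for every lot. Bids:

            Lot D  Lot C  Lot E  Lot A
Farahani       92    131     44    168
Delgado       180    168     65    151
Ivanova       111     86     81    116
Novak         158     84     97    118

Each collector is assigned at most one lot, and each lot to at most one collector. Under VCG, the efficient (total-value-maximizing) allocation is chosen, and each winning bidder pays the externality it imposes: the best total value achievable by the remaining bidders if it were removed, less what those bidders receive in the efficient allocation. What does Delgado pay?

Delgado pays $5.

Efficient allocation: Farahani→Lot A ($168), Delgado→Lot C ($168), Ivanova→Lot E ($81), Novak→Lot D ($158); total welfare W = $575.
Delgado receives Lot C at value $168, so the others get W − 168 = $407.
Without Delgado: best allocation of the remaining 3 bidders over all 4 lots is Farahani→Lot A ($168), Ivanova→Lot C ($86), Novak→Lot D ($158), total $412.
VCG payment = (others' best without Delgado) − (others' welfare with Delgado) = 412 − 407 = $5.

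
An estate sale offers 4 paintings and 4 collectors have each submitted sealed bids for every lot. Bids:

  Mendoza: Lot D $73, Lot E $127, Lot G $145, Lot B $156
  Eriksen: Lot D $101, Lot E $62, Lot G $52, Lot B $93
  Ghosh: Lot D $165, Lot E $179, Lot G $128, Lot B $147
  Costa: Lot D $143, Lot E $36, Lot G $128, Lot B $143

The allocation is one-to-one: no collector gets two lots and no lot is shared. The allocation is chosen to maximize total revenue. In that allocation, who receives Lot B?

Optimal: Mendoza→Lot G ($145), Eriksen→Lot D ($101), Ghosh→Lot E ($179), Costa→Lot B ($143) — total 145+101+179+143 = $568.
Max-entry greedy (repeatedly take the single best remaining cell) gives $530, worse by 38.
Next-best assignment: Mendoza→Lot B, Eriksen→Lot D, Ghosh→Lot E, Costa→Lot G = $564.
Checked against all permutations: $568 is optimal.
Costa's own top lot is Lot D ($143), but forcing Costa→Lot D and reassigning the rest optimally gives only $560 — worse by 8.

Costa receives Lot B.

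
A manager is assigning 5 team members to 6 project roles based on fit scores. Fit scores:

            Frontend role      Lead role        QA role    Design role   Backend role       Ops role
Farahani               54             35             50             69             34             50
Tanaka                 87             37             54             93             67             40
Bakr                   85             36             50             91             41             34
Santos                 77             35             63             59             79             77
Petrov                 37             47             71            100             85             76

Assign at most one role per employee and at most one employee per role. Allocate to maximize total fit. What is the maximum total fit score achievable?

Max total: 390 pts

Optimal: Farahani→QA role (50 pts), Tanaka→Frontend role (87 pts), Bakr→Design role (91 pts), Santos→Ops role (77 pts), Petrov→Backend role (85 pts) — total 50+87+91+77+85 = 390 pts.
Checked against all permutations: 390 pts is optimal.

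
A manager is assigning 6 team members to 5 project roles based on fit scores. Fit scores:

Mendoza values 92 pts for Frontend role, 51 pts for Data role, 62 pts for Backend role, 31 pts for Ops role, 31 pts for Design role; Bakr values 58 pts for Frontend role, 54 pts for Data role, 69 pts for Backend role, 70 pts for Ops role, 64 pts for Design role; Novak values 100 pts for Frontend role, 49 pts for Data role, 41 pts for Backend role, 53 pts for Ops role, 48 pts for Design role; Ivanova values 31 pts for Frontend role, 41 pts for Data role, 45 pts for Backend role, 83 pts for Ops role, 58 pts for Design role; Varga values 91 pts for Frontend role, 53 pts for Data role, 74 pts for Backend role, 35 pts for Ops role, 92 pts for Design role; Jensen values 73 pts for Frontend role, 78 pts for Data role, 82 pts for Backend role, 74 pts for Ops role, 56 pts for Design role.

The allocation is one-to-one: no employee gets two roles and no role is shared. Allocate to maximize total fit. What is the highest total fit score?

Optimal: Novak→Frontend role (100 pts), Jensen→Data role (78 pts), Bakr→Backend role (69 pts), Ivanova→Ops role (83 pts), Varga→Design role (92 pts) — total 100+78+69+83+92 = 422 pts.
Row-greedy (each employee in turn takes its best remaining role) gives 343 pts, worse by 79.
Next-best assignment: Novak→Frontend role, Jensen→Data role, Mendoza→Backend role, Ivanova→Ops role, Varga→Design role = 415 pts.
Every other assignment is strictly worse.

Maximum total: 422 pts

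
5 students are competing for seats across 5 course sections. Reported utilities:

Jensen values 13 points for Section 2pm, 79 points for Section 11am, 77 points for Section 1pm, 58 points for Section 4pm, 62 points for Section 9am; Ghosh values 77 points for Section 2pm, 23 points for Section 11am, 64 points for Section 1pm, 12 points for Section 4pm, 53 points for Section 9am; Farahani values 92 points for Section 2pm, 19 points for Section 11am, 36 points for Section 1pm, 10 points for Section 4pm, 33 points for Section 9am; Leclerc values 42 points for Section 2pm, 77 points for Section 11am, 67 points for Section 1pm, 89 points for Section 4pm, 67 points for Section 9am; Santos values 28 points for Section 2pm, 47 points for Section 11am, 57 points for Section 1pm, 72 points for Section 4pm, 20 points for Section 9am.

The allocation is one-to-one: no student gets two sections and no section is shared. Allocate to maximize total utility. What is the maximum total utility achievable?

Optimal: Jensen→Section 11am (79 points), Ghosh→Section 1pm (64 points), Farahani→Section 2pm (92 points), Leclerc→Section 9am (67 points), Santos→Section 4pm (72 points) — total 79+64+92+67+72 = 374 points.
Column-greedy (each section in turn goes to its best remaining student) gives 363 points, worse by 11.
Next-best assignment: Jensen→Section 1pm, Ghosh→Section 9am, Farahani→Section 2pm, Leclerc→Section 11am, Santos→Section 4pm = 371 points.
Checked against all permutations: 374 points is optimal.

Maximum total: 374 points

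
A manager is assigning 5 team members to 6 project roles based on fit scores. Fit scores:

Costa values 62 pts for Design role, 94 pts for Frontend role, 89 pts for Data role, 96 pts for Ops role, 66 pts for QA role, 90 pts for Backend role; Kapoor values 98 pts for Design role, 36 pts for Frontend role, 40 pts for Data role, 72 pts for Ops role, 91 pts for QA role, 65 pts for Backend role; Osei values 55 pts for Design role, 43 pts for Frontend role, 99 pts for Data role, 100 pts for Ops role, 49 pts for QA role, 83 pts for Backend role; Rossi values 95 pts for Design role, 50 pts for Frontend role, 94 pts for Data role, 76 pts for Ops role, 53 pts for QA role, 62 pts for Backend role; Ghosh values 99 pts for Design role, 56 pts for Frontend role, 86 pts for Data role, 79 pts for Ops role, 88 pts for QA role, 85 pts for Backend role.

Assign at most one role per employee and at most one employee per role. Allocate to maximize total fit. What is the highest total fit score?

Optimal: Costa→Frontend role (94 pts), Kapoor→QA role (91 pts), Osei→Ops role (100 pts), Rossi→Data role (94 pts), Ghosh→Design role (99 pts) — total 94+91+100+94+99 = 478 pts.
No other one-to-one assignment exceeds 478 pts.

Maximum total: 478 pts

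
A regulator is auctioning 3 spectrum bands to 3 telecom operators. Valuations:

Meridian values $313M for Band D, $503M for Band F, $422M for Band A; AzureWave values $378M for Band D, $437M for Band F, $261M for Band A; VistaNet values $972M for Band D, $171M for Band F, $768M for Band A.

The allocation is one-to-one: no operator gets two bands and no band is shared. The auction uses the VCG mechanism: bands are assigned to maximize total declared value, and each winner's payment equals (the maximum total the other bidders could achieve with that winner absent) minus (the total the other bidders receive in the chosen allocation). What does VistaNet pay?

Efficient allocation: Meridian→Band A ($422M), AzureWave→Band F ($437M), VistaNet→Band D ($972M); total welfare W = $1831M.
VistaNet receives Band D at value $972M, so the others get W − 972 = $859M.
Without VistaNet: best allocation of the remaining 2 bidders over all 3 bands is Meridian→Band F ($503M), AzureWave→Band D ($378M), total $881M.
VCG payment = (others' best without VistaNet) − (others' welfare with VistaNet) = 881 − 859 = $22M.

VistaNet pays $22M.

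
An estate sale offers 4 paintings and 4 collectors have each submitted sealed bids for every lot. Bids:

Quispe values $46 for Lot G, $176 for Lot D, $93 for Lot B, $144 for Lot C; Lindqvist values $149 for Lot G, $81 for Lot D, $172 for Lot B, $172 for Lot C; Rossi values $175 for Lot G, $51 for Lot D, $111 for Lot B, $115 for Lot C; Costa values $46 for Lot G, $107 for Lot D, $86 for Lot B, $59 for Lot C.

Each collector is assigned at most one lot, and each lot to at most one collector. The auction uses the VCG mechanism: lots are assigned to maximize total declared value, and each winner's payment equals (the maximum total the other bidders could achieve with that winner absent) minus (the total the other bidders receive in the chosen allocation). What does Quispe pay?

Quispe pays $21.

Efficient allocation: Quispe→Lot D ($176), Lindqvist→Lot C ($172), Rossi→Lot G ($175), Costa→Lot B ($86); total welfare W = $609.
Quispe receives Lot D at value $176, so the others get W − 176 = $433.
Without Quispe: best allocation of the remaining 3 bidders over all 4 lots is Lindqvist→Lot B ($172), Rossi→Lot G ($175), Costa→Lot D ($107), total $454.
VCG payment = (others' best without Quispe) − (others' welfare with Quispe) = 454 − 433 = $21.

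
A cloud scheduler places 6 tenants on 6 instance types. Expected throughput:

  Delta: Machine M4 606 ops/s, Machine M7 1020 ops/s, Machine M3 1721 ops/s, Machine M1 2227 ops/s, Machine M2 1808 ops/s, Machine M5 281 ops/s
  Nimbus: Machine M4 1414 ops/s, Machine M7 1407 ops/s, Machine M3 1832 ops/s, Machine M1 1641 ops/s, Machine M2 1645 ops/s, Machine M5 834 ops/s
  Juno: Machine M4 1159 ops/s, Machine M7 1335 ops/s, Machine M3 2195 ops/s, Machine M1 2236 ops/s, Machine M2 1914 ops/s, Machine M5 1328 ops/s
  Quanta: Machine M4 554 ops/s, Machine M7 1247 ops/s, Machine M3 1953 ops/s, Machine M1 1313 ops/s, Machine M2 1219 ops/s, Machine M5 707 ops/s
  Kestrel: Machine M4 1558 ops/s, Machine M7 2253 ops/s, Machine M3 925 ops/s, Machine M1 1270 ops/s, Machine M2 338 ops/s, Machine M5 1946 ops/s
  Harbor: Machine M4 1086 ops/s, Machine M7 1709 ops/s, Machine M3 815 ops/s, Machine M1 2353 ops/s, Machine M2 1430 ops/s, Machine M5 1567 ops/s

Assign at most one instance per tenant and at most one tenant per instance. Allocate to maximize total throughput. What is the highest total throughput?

Max total: 11328 ops/s

Optimal: Delta→Machine M1 (2227 ops/s), Nimbus→Machine M4 (1414 ops/s), Juno→Machine M2 (1914 ops/s), Quanta→Machine M3 (1953 ops/s), Kestrel→Machine M7 (2253 ops/s), Harbor→Machine M5 (1567 ops/s) — total 2227+1414+1914+1953+2253+1567 = 11328 ops/s.
Row-greedy (each tenant in turn takes its best remaining instance) gives 10252 ops/s, worse by 1076.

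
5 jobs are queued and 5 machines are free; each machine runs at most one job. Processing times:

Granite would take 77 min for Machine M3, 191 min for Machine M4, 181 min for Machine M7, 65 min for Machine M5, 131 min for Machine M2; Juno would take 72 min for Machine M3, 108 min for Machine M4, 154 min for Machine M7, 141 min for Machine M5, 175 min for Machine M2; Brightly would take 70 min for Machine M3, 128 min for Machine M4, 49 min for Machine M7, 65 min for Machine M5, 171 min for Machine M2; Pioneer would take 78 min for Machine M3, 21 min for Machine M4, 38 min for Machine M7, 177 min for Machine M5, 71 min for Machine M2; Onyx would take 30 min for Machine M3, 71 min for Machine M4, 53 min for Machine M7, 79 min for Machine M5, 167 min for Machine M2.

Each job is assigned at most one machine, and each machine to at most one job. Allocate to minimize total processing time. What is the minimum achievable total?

This is a one-to-one assignment (minimum-cost bipartite matching).
Optimal: Granite→Machine M5 (65 min), Juno→Machine M4 (108 min), Brightly→Machine M7 (49 min), Pioneer→Machine M2 (71 min), Onyx→Machine M3 (30 min) — total 65+108+49+71+30 = 323 min.
Column-greedy (each machine in turn goes to its cheapest remaining job) gives 340 min, worse by 17.
Next-best assignment: Granite→Machine M5, Juno→Machine M3, Brightly→Machine M7, Pioneer→Machine M2, Onyx→Machine M4 = 328 min.

Min total: 323 min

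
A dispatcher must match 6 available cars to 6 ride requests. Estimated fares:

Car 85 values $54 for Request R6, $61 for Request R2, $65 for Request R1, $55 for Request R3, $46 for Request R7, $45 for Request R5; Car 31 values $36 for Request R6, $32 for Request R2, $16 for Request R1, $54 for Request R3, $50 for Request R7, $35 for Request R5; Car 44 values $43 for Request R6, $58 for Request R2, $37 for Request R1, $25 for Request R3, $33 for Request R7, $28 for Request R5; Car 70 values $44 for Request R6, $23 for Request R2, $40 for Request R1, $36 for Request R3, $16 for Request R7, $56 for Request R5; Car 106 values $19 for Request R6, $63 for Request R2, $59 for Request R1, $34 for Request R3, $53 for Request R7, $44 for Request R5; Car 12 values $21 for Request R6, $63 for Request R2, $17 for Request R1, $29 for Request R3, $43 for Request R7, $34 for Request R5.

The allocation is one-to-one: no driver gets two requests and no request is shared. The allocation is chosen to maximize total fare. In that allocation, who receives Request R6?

Car 44 receives Request R6.

Optimal: Car 85→Request R1 ($65), Car 31→Request R3 ($54), Car 44→Request R6 ($43), Car 70→Request R5 ($56), Car 106→Request R7 ($53), Car 12→Request R2 ($63) — total 65+54+43+56+53+63 = $334.
Column-greedy (each request in turn goes to its best remaining driver) gives $282, worse by 52.
Car 44's own top request is Request R2 ($58), but forcing Car 44→Request R2 and reassigning the rest optimally gives only $324 — worse by 10.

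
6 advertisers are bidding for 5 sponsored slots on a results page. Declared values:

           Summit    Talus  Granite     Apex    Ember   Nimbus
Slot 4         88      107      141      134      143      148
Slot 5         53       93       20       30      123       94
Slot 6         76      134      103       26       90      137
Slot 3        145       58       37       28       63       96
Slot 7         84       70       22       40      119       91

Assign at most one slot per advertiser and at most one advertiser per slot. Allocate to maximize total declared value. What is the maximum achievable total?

Maximum total: $635

Treat this as an assignment problem: match each advertiser to one slot.
Optimal: Granite→Slot 4 ($141), Talus→Slot 5 ($93), Nimbus→Slot 6 ($137), Summit→Slot 3 ($145), Ember→Slot 7 ($119) — total 141+93+137+145+119 = $635.
Row-greedy (each advertiser in turn takes its best remaining slot) gives $583, worse by 52.
Next-best assignment: Granite→Slot 4, Ember→Slot 5, Talus→Slot 6, Summit→Slot 3, Nimbus→Slot 7 = $634.
Swapping Summit↔Ember (Summit→Slot 7 $84, Ember→Slot 3 $63) loses 117.
No other one-to-one assignment exceeds $635.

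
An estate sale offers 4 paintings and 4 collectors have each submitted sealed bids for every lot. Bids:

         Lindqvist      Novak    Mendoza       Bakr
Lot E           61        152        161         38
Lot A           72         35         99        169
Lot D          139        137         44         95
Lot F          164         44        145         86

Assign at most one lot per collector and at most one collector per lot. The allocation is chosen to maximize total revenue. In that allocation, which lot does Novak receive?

Novak receives Lot D.

This is the linear assignment problem.
Optimal: Lindqvist→Lot F ($164), Novak→Lot D ($137), Mendoza→Lot E ($161), Bakr→Lot A ($169) — total 164+137+161+169 = $631.
Row-greedy (each collector in turn takes its best remaining lot) gives $510, worse by 121.
Every other assignment is strictly worse.
Novak's own top lot is Lot E ($152), but forcing Novak→Lot E and reassigning the rest optimally gives only $605 — worse by 26.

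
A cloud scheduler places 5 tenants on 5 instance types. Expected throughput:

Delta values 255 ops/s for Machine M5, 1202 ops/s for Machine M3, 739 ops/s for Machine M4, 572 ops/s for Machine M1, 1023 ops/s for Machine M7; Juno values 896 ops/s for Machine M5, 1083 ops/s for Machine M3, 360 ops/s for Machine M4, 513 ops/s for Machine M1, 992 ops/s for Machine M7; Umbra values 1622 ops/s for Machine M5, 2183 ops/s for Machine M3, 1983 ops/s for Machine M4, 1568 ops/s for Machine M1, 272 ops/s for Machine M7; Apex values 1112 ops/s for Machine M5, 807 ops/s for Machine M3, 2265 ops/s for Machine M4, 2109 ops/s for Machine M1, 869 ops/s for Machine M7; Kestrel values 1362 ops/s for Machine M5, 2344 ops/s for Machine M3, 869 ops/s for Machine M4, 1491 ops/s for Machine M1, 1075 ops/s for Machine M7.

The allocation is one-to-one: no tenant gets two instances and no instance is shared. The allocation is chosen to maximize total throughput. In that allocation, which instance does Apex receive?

Treat this as an assignment problem: match each tenant to one instance.
Optimal: Delta→Machine M7 (1023 ops/s), Juno→Machine M5 (896 ops/s), Umbra→Machine M4 (1983 ops/s), Apex→Machine M1 (2109 ops/s), Kestrel→Machine M3 (2344 ops/s) — total 1023+896+1983+2109+2344 = 8355 ops/s.
Next-best assignment: Delta→Machine M7, Juno→Machine M5, Umbra→Machine M1, Apex→Machine M4, Kestrel→Machine M3 = 8096 ops/s.
Every other assignment is strictly worse.
Apex's own top instance is Machine M4 (2265 ops/s), but forcing Apex→Machine M4 and reassigning the rest optimally gives only 8096 ops/s — worse by 259.

Apex receives Machine M1.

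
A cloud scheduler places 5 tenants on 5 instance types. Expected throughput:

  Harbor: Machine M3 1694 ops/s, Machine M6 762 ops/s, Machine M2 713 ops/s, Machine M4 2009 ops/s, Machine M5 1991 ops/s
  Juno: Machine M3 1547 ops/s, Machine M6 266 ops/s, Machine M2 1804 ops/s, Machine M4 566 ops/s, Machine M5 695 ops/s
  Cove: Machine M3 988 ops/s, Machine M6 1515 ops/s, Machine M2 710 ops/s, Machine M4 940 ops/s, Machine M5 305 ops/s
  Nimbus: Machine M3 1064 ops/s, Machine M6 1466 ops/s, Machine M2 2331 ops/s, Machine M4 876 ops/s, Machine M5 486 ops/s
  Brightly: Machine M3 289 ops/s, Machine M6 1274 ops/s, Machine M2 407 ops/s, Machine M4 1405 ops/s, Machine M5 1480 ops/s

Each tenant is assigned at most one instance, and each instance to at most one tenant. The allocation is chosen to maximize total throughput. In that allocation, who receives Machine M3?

Treat this as an assignment problem: match each tenant to one instance.
Optimal: Harbor→Machine M4 (2009 ops/s), Juno→Machine M3 (1547 ops/s), Cove→Machine M6 (1515 ops/s), Nimbus→Machine M2 (2331 ops/s), Brightly→Machine M5 (1480 ops/s) — total 2009+1547+1515+2331+1480 = 8882 ops/s.
Swapping Cove↔Nimbus (Cove→Machine M2 710 ops/s, Nimbus→Machine M6 1466 ops/s) loses 1670.
Juno's own top instance is Machine M2 (1804 ops/s), but forcing Juno→Machine M2 and reassigning the rest optimally gives only 7872 ops/s — worse by 1010.

Juno receives Machine M3.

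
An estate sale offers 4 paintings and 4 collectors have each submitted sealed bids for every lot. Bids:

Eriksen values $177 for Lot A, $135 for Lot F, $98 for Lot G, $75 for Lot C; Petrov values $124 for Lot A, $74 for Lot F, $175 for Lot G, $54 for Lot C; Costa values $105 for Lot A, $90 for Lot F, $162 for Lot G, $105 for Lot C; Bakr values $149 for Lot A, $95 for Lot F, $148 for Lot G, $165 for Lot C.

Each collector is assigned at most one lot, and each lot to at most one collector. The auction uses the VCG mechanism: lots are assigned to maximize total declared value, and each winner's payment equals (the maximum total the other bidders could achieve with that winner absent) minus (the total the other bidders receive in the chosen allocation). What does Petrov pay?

Efficient allocation: Eriksen→Lot A ($177), Petrov→Lot G ($175), Costa→Lot F ($90), Bakr→Lot C ($165); total welfare W = $607.
Petrov receives Lot G at value $175, so the others get W − 175 = $432.
Without Petrov: best allocation of the remaining 3 bidders over all 4 lots is Eriksen→Lot A ($177), Costa→Lot G ($162), Bakr→Lot C ($165), total $504.
VCG payment = (others' best without Petrov) − (others' welfare with Petrov) = 504 − 432 = $72.

Petrov pays $72.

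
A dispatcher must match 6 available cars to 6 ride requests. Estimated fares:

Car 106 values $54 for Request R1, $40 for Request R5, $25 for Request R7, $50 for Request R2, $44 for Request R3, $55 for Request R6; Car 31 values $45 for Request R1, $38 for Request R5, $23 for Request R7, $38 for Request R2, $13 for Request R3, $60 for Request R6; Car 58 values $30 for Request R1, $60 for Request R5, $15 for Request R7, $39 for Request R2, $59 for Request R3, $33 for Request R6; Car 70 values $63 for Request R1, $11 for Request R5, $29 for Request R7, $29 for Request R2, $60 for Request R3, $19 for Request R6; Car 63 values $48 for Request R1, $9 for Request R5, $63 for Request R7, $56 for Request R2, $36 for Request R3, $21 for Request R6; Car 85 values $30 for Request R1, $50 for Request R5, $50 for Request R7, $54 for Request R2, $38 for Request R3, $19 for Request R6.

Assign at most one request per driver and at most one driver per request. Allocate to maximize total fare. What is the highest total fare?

Max total: $351

Optimal: Car 106→Request R1 ($54), Car 31→Request R6 ($60), Car 58→Request R5 ($60), Car 70→Request R3 ($60), Car 63→Request R7 ($63), Car 85→Request R2 ($54) — total 54+60+60+60+63+54 = $351.
Row-greedy (each driver in turn takes its best remaining request) gives $337, worse by 14.
Every other assignment is strictly worse.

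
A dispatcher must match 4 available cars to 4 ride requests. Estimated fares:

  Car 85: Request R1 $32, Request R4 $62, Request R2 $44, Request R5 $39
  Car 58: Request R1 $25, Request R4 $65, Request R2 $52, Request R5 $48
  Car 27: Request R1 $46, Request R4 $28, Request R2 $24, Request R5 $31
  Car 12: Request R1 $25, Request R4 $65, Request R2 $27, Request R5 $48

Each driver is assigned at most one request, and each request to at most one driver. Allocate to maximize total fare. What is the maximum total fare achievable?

Maximum total: $208

Optimal: Car 85→Request R4 ($62), Car 58→Request R2 ($52), Car 27→Request R1 ($46), Car 12→Request R5 ($48) — total 62+52+46+48 = $208.
Max-entry greedy (repeatedly take the single best remaining cell) gives $203, worse by 5.
Next-best assignment: Car 85→Request R2, Car 58→Request R4, Car 27→Request R1, Car 12→Request R5 = $203.
Swapping Car 27↔Car 58 (Car 27→Request R2 $24, Car 58→Request R1 $25) loses 49.
Every other assignment is strictly worse.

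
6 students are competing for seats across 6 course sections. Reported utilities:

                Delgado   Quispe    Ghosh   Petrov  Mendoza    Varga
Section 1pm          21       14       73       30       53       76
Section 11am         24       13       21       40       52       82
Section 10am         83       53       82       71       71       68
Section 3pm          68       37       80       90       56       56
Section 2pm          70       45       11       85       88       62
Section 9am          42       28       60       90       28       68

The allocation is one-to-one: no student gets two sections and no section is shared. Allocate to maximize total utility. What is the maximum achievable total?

Max total: 454 points

This is a one-to-one assignment (maximum-weight bipartite matching).
Optimal: Delgado→Section 3pm (68 points), Quispe→Section 10am (53 points), Ghosh→Section 1pm (73 points), Petrov→Section 9am (90 points), Mendoza→Section 2pm (88 points), Varga→Section 11am (82 points) — total 68+53+73+90+88+82 = 454 points.
Row-greedy (each student in turn takes its best remaining section) gives 433 points, worse by 21.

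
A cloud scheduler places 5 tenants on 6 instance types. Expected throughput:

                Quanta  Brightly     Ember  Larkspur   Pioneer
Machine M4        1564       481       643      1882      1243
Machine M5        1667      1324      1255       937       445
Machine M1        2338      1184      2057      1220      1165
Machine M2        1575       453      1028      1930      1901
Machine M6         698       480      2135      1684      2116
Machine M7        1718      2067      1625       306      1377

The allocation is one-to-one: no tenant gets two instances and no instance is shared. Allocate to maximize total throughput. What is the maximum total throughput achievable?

Max total: 10323 ops/s

Optimal: Quanta→Machine M1 (2338 ops/s), Brightly→Machine M7 (2067 ops/s), Ember→Machine M6 (2135 ops/s), Larkspur→Machine M4 (1882 ops/s), Pioneer→Machine M2 (1901 ops/s) — total 2338+2067+2135+1882+1901 = 10323 ops/s.
Next-best assignment: Quanta→Machine M5, Brightly→Machine M7, Ember→Machine M1, Larkspur→Machine M2, Pioneer→Machine M6 = 9837 ops/s.
Swapping Pioneer↔Brightly (Pioneer→Machine M7 1377 ops/s, Brightly→Machine M2 453 ops/s) loses 2138.
Every other assignment is strictly worse.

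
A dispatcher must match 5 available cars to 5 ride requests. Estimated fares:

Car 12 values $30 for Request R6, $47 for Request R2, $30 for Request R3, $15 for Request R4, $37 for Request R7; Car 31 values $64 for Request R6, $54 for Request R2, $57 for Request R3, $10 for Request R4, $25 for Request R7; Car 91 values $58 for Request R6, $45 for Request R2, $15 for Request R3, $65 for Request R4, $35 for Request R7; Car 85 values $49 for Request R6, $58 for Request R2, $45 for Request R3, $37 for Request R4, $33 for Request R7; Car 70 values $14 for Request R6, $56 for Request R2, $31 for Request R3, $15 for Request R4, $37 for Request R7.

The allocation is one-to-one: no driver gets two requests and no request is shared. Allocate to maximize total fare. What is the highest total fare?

Max total: $267

This is a one-to-one assignment (maximum-weight bipartite matching).
Optimal: Car 12→Request R7 ($37), Car 31→Request R6 ($64), Car 91→Request R4 ($65), Car 85→Request R3 ($45), Car 70→Request R2 ($56) — total 37+64+65+45+56 = $267.
Column-greedy (each request in turn goes to its best remaining driver) gives $255, worse by 12.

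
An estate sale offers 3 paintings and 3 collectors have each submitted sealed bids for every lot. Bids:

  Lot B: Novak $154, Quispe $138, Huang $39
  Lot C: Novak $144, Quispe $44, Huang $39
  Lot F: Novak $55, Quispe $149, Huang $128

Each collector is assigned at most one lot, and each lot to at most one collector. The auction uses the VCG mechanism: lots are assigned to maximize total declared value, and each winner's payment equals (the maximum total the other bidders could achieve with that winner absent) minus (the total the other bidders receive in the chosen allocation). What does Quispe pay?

Quispe pays $10.

Efficient allocation: Novak→Lot C ($144), Quispe→Lot B ($138), Huang→Lot F ($128); total welfare W = $410.
Quispe receives Lot B at value $138, so the others get W − 138 = $272.
Without Quispe: best allocation of the remaining 2 bidders over all 3 lots is Novak→Lot B ($154), Huang→Lot F ($128), total $282.
VCG payment = (others' best without Quispe) − (others' welfare with Quispe) = 282 − 272 = $10.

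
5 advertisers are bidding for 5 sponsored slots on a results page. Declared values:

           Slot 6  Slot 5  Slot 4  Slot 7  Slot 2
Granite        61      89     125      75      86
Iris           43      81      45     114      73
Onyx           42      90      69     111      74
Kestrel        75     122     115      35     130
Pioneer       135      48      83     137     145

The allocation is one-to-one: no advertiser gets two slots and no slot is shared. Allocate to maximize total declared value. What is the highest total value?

Max total: $594

Treat this as an assignment problem: match each advertiser to one slot.
Optimal: Granite→Slot 4 ($125), Iris→Slot 7 ($114), Onyx→Slot 5 ($90), Kestrel→Slot 2 ($130), Pioneer→Slot 6 ($135) — total 125+114+90+130+135 = $594.
Column-greedy (each slot in turn goes to its best remaining advertiser) gives $570, worse by 24.
Next-best assignment: Granite→Slot 4, Iris→Slot 5, Onyx→Slot 7, Kestrel→Slot 2, Pioneer→Slot 6 = $582.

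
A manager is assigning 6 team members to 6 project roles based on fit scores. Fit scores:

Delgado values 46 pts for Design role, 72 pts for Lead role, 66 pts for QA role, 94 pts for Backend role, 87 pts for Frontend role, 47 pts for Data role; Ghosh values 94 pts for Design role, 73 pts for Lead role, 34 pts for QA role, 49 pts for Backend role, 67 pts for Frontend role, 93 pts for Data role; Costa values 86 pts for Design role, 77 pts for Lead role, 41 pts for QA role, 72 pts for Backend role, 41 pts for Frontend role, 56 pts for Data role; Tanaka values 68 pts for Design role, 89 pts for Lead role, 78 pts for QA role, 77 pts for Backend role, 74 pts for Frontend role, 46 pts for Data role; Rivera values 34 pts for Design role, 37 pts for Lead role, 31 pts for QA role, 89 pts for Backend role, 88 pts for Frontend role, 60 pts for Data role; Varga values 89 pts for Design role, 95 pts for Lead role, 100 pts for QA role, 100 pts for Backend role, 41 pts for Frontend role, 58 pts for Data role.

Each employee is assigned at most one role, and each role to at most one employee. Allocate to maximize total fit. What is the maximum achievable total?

Maximum total: 550 pts

Treat this as an assignment problem: match each employee to one role.
Optimal: Delgado→Backend role (94 pts), Ghosh→Data role (93 pts), Costa→Design role (86 pts), Tanaka→Lead role (89 pts), Rivera→Frontend role (88 pts), Varga→QA role (100 pts) — total 94+93+86+89+88+100 = 550 pts.
Column-greedy (each role in turn goes to its best remaining employee) gives 505 pts, worse by 45.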